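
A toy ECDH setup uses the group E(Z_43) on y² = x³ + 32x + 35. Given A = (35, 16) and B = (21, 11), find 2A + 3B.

First 2A:
Repeated addition: build up to 2A.
2A: tangent at (35, 16): λ = (3·35² + 32)/(2·16) ≡ 9/32. 32⁻¹ ≡ 39 (mod 43) since 32·39 = 1248 ≡ 1, so λ ≡ 9·39 ≡ 7.
  x = λ² - 35 - 35 = 49 - 70 ≡ 22; y = λ·(35 - 22) - 16 ≡ 32. → (22, 32)
2A = (22, 32).
Next 3B:
Repeated addition: build up to 3B.
2B: tangent at (21, 11): λ = (3·21² + 32)/(2·11) ≡ 22/22. 22⁻¹ ≡ 2 (mod 43) since 22·2 = 44 ≡ 1, so λ ≡ 22·2 ≡ 1.
  x = λ² - 21 - 21 = 1 - 42 ≡ 2; y = λ·(21 - 2) - 11 ≡ 8. → (2, 8)
3B: (2, 8) + (21, 11). λ = (11 - 8)/(21 - 2) ≡ 3/19 mod 43. 19⁻¹ ≡ 34 (mod 43), so λ ≡ 16.
  x = λ² - 2 - 21 = 256 - 23 ≡ 18; y = λ·(2 - 18) - 8 ≡ 37. → (18, 37)
3B = (18, 37).
Finally 2A + 3B:
(22, 32) + (18, 37). λ = (37 - 32)/(18 - 22) ≡ 5/39 mod 43. 39⁻¹ ≡ 32 (mod 43), so λ ≡ 31.
  x = λ² - 22 - 18 = 961 - 40 ≡ 18; y = λ·(22 - 18) - 32 ≡ 6. → (18, 6)

(18, 6)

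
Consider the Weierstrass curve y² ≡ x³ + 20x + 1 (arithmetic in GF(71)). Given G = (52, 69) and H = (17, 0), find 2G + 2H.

(4, 43)

First 2G:
Repeated addition: build up to 2G.
2G: tangent at (52, 69): λ = (3·52² + 20)/(2·69) ≡ 38/67. 67⁻¹ ≡ 53 (mod 71), so λ ≡ 38·53 ≡ 26.
  x = λ² - 52 - 52 = 676 - 104 ≡ 4; y = λ·(52 - 4) - 69 ≡ 43. → (4, 43)
2G = (4, 43).
Next 2H:
Repeated addition: build up to 2H.
2H: (17, 0) + (17, 0): same x and y₁ ≡ -y₂, so the sum is O.
2H = O.
Finally 2G + 2H:
(4, 43) + O = (4, 43) (identity).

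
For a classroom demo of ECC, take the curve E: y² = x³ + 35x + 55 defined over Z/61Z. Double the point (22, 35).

tangent at (22, 35): λ = (3·22² + 35)/(2·35) ≡ 23/9. 9⁻¹ ≡ 34 (mod 61), so λ ≡ 23·34 ≡ 50.
  x = λ² - 22 - 22 = 2500 - 44 ≡ 16; y = λ·(22 - 16) - 35 ≡ 21. → (16, 21)

(16, 21)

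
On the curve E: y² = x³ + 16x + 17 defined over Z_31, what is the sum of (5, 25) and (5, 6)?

O

The two points share x = 5 and their y-coordinates satisfy 25 + 6 ≡ 0 (mod 31), so they are inverses. Their sum is O.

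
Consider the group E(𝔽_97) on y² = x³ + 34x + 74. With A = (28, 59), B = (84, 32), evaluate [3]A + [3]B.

First 3A:
Repeated addition: build up to 3A.
2A: tangent at (28, 59): λ = (3·28² + 34)/(2·59) ≡ 58/21. 21⁻¹ ≡ 37 (mod 97) since 21·37 = 777 ≡ 1, so λ ≡ 58·37 ≡ 12.
  x = λ² - 28 - 28 = 144 - 56 ≡ 88; y = λ·(28 - 88) - 59 ≡ 94. → (88, 94)
3A: (88, 94) + (28, 59). λ = (59 - 94)/(28 - 88) ≡ 62/37 mod 97. 37⁻¹ ≡ 21 (mod 97), so λ ≡ 41.
  x = λ² - 88 - 28 = 1681 - 116 ≡ 13; y = λ·(88 - 13) - 94 ≡ 71. → (13, 71)
3A = (13, 71).
Next 3B:
Repeated addition: build up to 3B.
2B: tangent at (84, 32): λ = (3·84² + 34)/(2·32) ≡ 56/64. 64⁻¹ ≡ 47 (mod 97) since 64·47 = 3008 ≡ 1, so λ ≡ 56·47 ≡ 13.
  x = λ² - 84 - 84 = 169 - 168 ≡ 1; y = λ·(84 - 1) - 32 ≡ 77. → (1, 77)
3B: (1, 77) + (84, 32). λ = (32 - 77)/(84 - 1) ≡ 52/83 mod 97. 83⁻¹ ≡ 90 (mod 97) since 83·90 = 7470 ≡ 1, so λ ≡ 24.
  x = λ² - 1 - 84 = 576 - 85 ≡ 6; y = λ·(1 - 6) - 77 ≡ 94. → (6, 94)
3B = (6, 94).
Finally 3A + 3B:
(13, 71) + (6, 94). λ = (94 - 71)/(6 - 13) ≡ 23/90 mod 97. 90⁻¹ ≡ 83 (mod 97), so λ ≡ 66.
  x = λ² - 13 - 6 = 4356 - 19 ≡ 69; y = λ·(13 - 69) - 71 ≡ 16. → (69, 16)

(69, 16)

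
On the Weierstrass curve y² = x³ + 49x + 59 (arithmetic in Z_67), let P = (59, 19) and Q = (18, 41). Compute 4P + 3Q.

First 4P:
Repeated addition: build up to 4P.
2P: tangent at (59, 19): λ = (3·59² + 49)/(2·19) ≡ 40/38. 38⁻¹ ≡ 30 (mod 67) since 38·30 = 1140 ≡ 1, so λ ≡ 40·30 ≡ 61.
  x = λ² - 59 - 59 = 3721 - 118 ≡ 52; y = λ·(59 - 52) - 19 ≡ 6. → (52, 6)
3P: (52, 6) + (59, 19). λ = (19 - 6)/(59 - 52) ≡ 13/7 mod 67. 7⁻¹ ≡ 48 (mod 67), so λ ≡ 21.
  x = λ² - 52 - 59 = 441 - 111 ≡ 62; y = λ·(52 - 62) - 6 ≡ 52. → (62, 52)
4P: (62, 52) + (59, 19). λ = (19 - 52)/(59 - 62) ≡ 34/64 mod 67. 64⁻¹ ≡ 22 (mod 67) since 64·22 = 1408 ≡ 1, so λ ≡ 11.
  x = λ² - 62 - 59 = 121 - 121 ≡ 0; y = λ·(62 - 0) - 52 ≡ 27. → (0, 27)
4P = (0, 27).
Next 3Q:
Repeated addition: build up to 3Q.
2Q: tangent at (18, 41): λ = (3·18² + 49)/(2·41) ≡ 16/15. 15⁻¹ ≡ 9 (mod 67), so λ ≡ 16·9 ≡ 10.
  x = λ² - 18 - 18 = 100 - 36 ≡ 64; y = λ·(18 - 64) - 41 ≡ 35. → (64, 35)
3Q: (64, 35) + (18, 41). λ = (41 - 35)/(18 - 64) ≡ 6/21 mod 67. 21⁻¹ ≡ 16 (mod 67), so λ ≡ 29.
  x = λ² - 64 - 18 = 841 - 82 ≡ 22; y = λ·(64 - 22) - 35 ≡ 44. → (22, 44)
3Q = (22, 44).
Finally 4P + 3Q:
(0, 27) + (22, 44). λ = (44 - 27)/(22 - 0) ≡ 17/22 mod 67. 22⁻¹ ≡ 64 (mod 67) since 22·64 = 1408 ≡ 1, so λ ≡ 16.
  x = λ² - 0 - 22 = 256 - 22 ≡ 33; y = λ·(0 - 33) - 27 ≡ 48. → (33, 48)

(33, 48)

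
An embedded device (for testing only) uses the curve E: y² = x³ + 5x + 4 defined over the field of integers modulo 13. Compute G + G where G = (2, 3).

tangent at (2, 3): λ = (3·2² + 5)/(2·3) ≡ 4/6. 6⁻¹ ≡ 11 (mod 13), so λ ≡ 4·11 ≡ 5.
  x = λ² - 2 - 2 = 25 - 4 ≡ 8; y = λ·(2 - 8) - 3 ≡ 6. → (8, 6)

(8, 6)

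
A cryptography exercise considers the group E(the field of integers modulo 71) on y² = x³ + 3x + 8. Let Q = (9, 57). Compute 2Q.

(61, 55)

tangent at (9, 57): λ = (3·9² + 3)/(2·57) ≡ 33/43. 43⁻¹ ≡ 38 (mod 71), so λ ≡ 33·38 ≡ 47.
  x = λ² - 9 - 9 = 2209 - 18 ≡ 61; y = λ·(9 - 61) - 57 ≡ 55. → (61, 55)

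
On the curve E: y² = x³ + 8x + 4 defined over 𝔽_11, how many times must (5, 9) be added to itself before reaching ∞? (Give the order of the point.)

10

2P: tangent at (5, 9): λ = (3·5² + 8)/(2·9) ≡ 6/7. 7⁻¹ ≡ 8 (mod 11), so λ ≡ 6·8 ≡ 4.
  x = λ² - 5 - 5 = 16 - 10 ≡ 6; y = λ·(5 - 6) - 9 ≡ 9. → (6, 9)
3P: (6, 9) + (5, 9). λ = (9 - 9)/(5 - 6) ≡ 0/10 mod 11. 10⁻¹ ≡ 10 (mod 11), so λ ≡ 0.
  x = λ² - 6 - 5 = 0 - 11 ≡ 0; y = λ·(6 - 0) - 9 ≡ 2. → (0, 2)
4P: (0, 2) + (5, 9). λ = (9 - 2)/(5 - 0) ≡ 7/5 mod 11. 5⁻¹ ≡ 9 (mod 11), so λ ≡ 8.
  x = λ² - 0 - 5 = 64 - 5 ≡ 4; y = λ·(0 - 4) - 2 ≡ 10. → (4, 10)
5P: (4, 10) + (5, 9). λ = (9 - 10)/(5 - 4) ≡ 10/1 mod 11. 1⁻¹ ≡ 1 (mod 11) since 1·1 = 1 ≡ 1, so λ ≡ 10.
  x = λ² - 4 - 5 = 100 - 9 ≡ 3; y = λ·(4 - 3) - 10 ≡ 0. → (3, 0)
6P: (3, 0) + (5, 9). λ = (9 - 0)/(5 - 3) ≡ 9/2 mod 11. 2⁻¹ ≡ 6 (mod 11), so λ ≡ 10.
  x = λ² - 3 - 5 = 100 - 8 ≡ 4; y = λ·(3 - 4) - 0 ≡ 1. → (4, 1)
7P: (4, 1) + (5, 9). λ = (9 - 1)/(5 - 4) ≡ 8/1 mod 11. 1⁻¹ ≡ 1 (mod 11) since 1·1 = 1 ≡ 1, so λ ≡ 8.
  x = λ² - 4 - 5 = 64 - 9 ≡ 0; y = λ·(4 - 0) - 1 ≡ 9. → (0, 9)
8P: (0, 9) + (5, 9). λ = (9 - 9)/(5 - 0) ≡ 0/5 mod 11. 5⁻¹ ≡ 9 (mod 11), so λ ≡ 0.
  x = λ² - 0 - 5 = 0 - 5 ≡ 6; y = λ·(0 - 6) - 9 ≡ 2. → (6, 2)
9P: (6, 2) + (5, 9). λ = (9 - 2)/(5 - 6) ≡ 7/10 mod 11. 10⁻¹ ≡ 10 (mod 11), so λ ≡ 4.
  x = λ² - 6 - 5 = 16 - 11 ≡ 5; y = λ·(6 - 5) - 2 ≡ 2. → (5, 2)
10P: (5, 2) + (5, 9): same x and y₁ ≡ -y₂, so the sum is ∞.
10P = ∞, so the order is 10.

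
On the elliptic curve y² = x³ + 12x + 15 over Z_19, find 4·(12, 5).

Write G = (12, 5).
Repeated addition: build up to 4G.
2G: tangent at (12, 5): λ = (3·12² + 12)/(2·5) ≡ 7/10. 10⁻¹ ≡ 2 (mod 19) since 10·2 = 20 ≡ 1, so λ ≡ 7·2 ≡ 14.
  x = λ² - 12 - 12 = 196 - 24 ≡ 1; y = λ·(12 - 1) - 5 ≡ 16. → (1, 16)
3G: (1, 16) + (12, 5). λ = (5 - 16)/(12 - 1) ≡ 8/11 mod 19. 11⁻¹ ≡ 7 (mod 19), so λ ≡ 18.
  x = λ² - 1 - 12 = 324 - 13 ≡ 7; y = λ·(1 - 7) - 16 ≡ 9. → (7, 9)
4G: (7, 9) + (12, 5). λ = (5 - 9)/(12 - 7) ≡ 15/5 mod 19. 5⁻¹ ≡ 4 (mod 19) since 5·4 = 20 ≡ 1, so λ ≡ 3.
  x = λ² - 7 - 12 = 9 - 19 ≡ 9; y = λ·(7 - 9) - 9 ≡ 4. → (9, 4)

(9, 4)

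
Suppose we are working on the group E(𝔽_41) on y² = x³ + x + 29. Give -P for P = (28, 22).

-(28, 22) = (28, -22 mod 41) = (28, 19).

(28, 19)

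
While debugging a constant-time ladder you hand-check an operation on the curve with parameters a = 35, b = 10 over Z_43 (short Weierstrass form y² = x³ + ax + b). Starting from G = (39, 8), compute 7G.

Repeated addition: build up to 7G.
2G: tangent at (39, 8): λ = (3·39² + 35)/(2·8) ≡ 40/16. 16⁻¹ ≡ 35 (mod 43), so λ ≡ 40·35 ≡ 24.
  x = λ² - 39 - 39 = 576 - 78 ≡ 25; y = λ·(39 - 25) - 8 ≡ 27. → (25, 27)
3G: (25, 27) + (39, 8). λ = (8 - 27)/(39 - 25) ≡ 24/14 mod 43. 14⁻¹ ≡ 40 (mod 43) since 14·40 = 560 ≡ 1, so λ ≡ 14.
  x = λ² - 25 - 39 = 196 - 64 ≡ 3; y = λ·(25 - 3) - 27 ≡ 23. → (3, 23)
4G: (3, 23) + (39, 8). λ = (8 - 23)/(39 - 3) ≡ 28/36 mod 43. 36⁻¹ ≡ 6 (mod 43), so λ ≡ 39.
  x = λ² - 3 - 39 = 1521 - 42 ≡ 17; y = λ·(3 - 17) - 23 ≡ 33. → (17, 33)
5G: (17, 33) + (39, 8). λ = (8 - 33)/(39 - 17) ≡ 18/22 mod 43. 22⁻¹ ≡ 2 (mod 43), so λ ≡ 36.
  x = λ² - 17 - 39 = 1296 - 56 ≡ 36; y = λ·(17 - 36) - 33 ≡ 14. → (36, 14)
6G: (36, 14) + (39, 8). λ = (8 - 14)/(39 - 36) ≡ 37/3 mod 43. 3⁻¹ ≡ 29 (mod 43) since 3·29 = 87 ≡ 1, so λ ≡ 41.
  x = λ² - 36 - 39 = 1681 - 75 ≡ 15; y = λ·(36 - 15) - 14 ≡ 30. → (15, 30)
7G: (15, 30) + (39, 8). λ = (8 - 30)/(39 - 15) ≡ 21/24 mod 43. 24⁻¹ ≡ 9 (mod 43) since 24·9 = 216 ≡ 1, so λ ≡ 17.
  x = λ² - 15 - 39 = 289 - 54 ≡ 20; y = λ·(15 - 20) - 30 ≡ 14. → (20, 14)

(20, 14)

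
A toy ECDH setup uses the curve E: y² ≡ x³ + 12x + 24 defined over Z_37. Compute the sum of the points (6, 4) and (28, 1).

(6, 33)

(6, 4) + (28, 1). λ = (1 - 4)/(28 - 6) ≡ 34/22 mod 37. 22⁻¹ ≡ 32 (mod 37), so λ ≡ 15.
  x = λ² - 6 - 28 = 225 - 34 ≡ 6; y = λ·(6 - 6) - 4 ≡ 33. → (6, 33)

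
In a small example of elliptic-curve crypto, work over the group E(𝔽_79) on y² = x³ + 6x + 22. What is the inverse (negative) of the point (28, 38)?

(28, 41)

-(28, 38) = (28, -38 mod 79) = (28, 41).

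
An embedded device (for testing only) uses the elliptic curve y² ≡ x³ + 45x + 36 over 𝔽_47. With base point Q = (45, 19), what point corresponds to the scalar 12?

Repeated addition: build up to 12Q.
2Q: tangent at (45, 19): λ = (3·45² + 45)/(2·19) ≡ 10/38. 38⁻¹ ≡ 26 (mod 47), so λ ≡ 10·26 ≡ 25.
  x = λ² - 45 - 45 = 625 - 90 ≡ 18; y = λ·(45 - 18) - 19 ≡ 45. → (18, 45)
3Q: (18, 45) + (45, 19). λ = (19 - 45)/(45 - 18) ≡ 21/27 mod 47. 27⁻¹ ≡ 7 (mod 47), so λ ≡ 6.
  x = λ² - 18 - 45 = 36 - 63 ≡ 20; y = λ·(18 - 20) - 45 ≡ 37. → (20, 37)
4Q: (20, 37) + (45, 19). λ = (19 - 37)/(45 - 20) ≡ 29/25 mod 47. 25⁻¹ ≡ 32 (mod 47) since 25·32 = 800 ≡ 1, so λ ≡ 35.
  x = λ² - 20 - 45 = 1225 - 65 ≡ 32; y = λ·(20 - 32) - 37 ≡ 13. → (32, 13)
5Q: (32, 13) + (45, 19). λ = (19 - 13)/(45 - 32) ≡ 6/13 mod 47. 13⁻¹ ≡ 29 (mod 47), so λ ≡ 33.
  x = λ² - 32 - 45 = 1089 - 77 ≡ 25; y = λ·(32 - 25) - 13 ≡ 30. → (25, 30)
6Q: (25, 30) + (45, 19). λ = (19 - 30)/(45 - 25) ≡ 36/20 mod 47. 20⁻¹ ≡ 40 (mod 47), so λ ≡ 30.
  x = λ² - 25 - 45 = 900 - 70 ≡ 31; y = λ·(25 - 31) - 30 ≡ 25. → (31, 25)
7Q: (31, 25) + (45, 19). λ = (19 - 25)/(45 - 31) ≡ 41/14 mod 47. 14⁻¹ ≡ 37 (mod 47), so λ ≡ 13.
  x = λ² - 31 - 45 = 169 - 76 ≡ 46; y = λ·(31 - 46) - 25 ≡ 15. → (46, 15)
8Q: (46, 15) + (45, 19). λ = (19 - 15)/(45 - 46) ≡ 4/46 mod 47. 46⁻¹ ≡ 46 (mod 47), so λ ≡ 43.
  x = λ² - 46 - 45 = 1849 - 91 ≡ 19; y = λ·(46 - 19) - 15 ≡ 18. → (19, 18)
9Q: (19, 18) + (45, 19). λ = (19 - 18)/(45 - 19) ≡ 1/26 mod 47. 26⁻¹ ≡ 38 (mod 47), so λ ≡ 38.
  x = λ² - 19 - 45 = 1444 - 64 ≡ 17; y = λ·(19 - 17) - 18 ≡ 11. → (17, 11)
10Q: (17, 11) + (45, 19). λ = (19 - 11)/(45 - 17) ≡ 8/28 mod 47. 28⁻¹ ≡ 42 (mod 47) since 28·42 = 1176 ≡ 1, so λ ≡ 7.
  x = λ² - 17 - 45 = 49 - 62 ≡ 34; y = λ·(17 - 34) - 11 ≡ 11. → (34, 11)
11Q: (34, 11) + (45, 19). λ = (19 - 11)/(45 - 34) ≡ 8/11 mod 47. 11⁻¹ ≡ 30 (mod 47), so λ ≡ 5.
  x = λ² - 34 - 45 = 25 - 79 ≡ 40; y = λ·(34 - 40) - 11 ≡ 6. → (40, 6)
12Q: (40, 6) + (45, 19). λ = (19 - 6)/(45 - 40) ≡ 13/5 mod 47. 5⁻¹ ≡ 19 (mod 47), so λ ≡ 12.
  x = λ² - 40 - 45 = 144 - 85 ≡ 12; y = λ·(40 - 12) - 6 ≡ 1. → (12, 1)

(12, 1)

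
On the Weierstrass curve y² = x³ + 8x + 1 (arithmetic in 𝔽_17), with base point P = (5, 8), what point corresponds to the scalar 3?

(2, 12)

Repeated addition: build up to 3P.
2P: tangent at (5, 8): λ = (3·5² + 8)/(2·8) ≡ 15/16. 16⁻¹ ≡ 16 (mod 17) since 16·16 = 256 ≡ 1, so λ ≡ 15·16 ≡ 2.
  x = λ² - 5 - 5 = 4 - 10 ≡ 11; y = λ·(5 - 11) - 8 ≡ 14. → (11, 14)
3P: (11, 14) + (5, 8). λ = (8 - 14)/(5 - 11) ≡ 11/11 mod 17. 11⁻¹ ≡ 14 (mod 17) since 11·14 = 154 ≡ 1, so λ ≡ 1.
  x = λ² - 11 - 5 = 1 - 16 ≡ 2; y = λ·(11 - 2) - 14 ≡ 12. → (2, 12)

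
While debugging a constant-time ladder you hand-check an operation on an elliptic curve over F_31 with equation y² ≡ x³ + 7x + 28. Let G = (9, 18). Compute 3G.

(14, 7)

Repeated addition: build up to 3G.
2G: tangent at (9, 18): λ = (3·9² + 7)/(2·18) ≡ 2/5. 5⁻¹ ≡ 25 (mod 31), so λ ≡ 2·25 ≡ 19.
  x = λ² - 9 - 9 = 361 - 18 ≡ 2; y = λ·(9 - 2) - 18 ≡ 22. → (2, 22)
3G: (2, 22) + (9, 18). λ = (18 - 22)/(9 - 2) ≡ 27/7 mod 31. 7⁻¹ ≡ 9 (mod 31), so λ ≡ 26.
  x = λ² - 2 - 9 = 676 - 11 ≡ 14; y = λ·(2 - 14) - 22 ≡ 7. → (14, 7)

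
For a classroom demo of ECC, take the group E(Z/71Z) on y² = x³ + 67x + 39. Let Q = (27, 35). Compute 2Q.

(57, 64)

tangent at (27, 35): λ = (3·27² + 67)/(2·35) ≡ 53/70. 70⁻¹ ≡ 70 (mod 71), so λ ≡ 53·70 ≡ 18.
  x = λ² - 27 - 27 = 324 - 54 ≡ 57; y = λ·(27 - 57) - 35 ≡ 64. → (57, 64)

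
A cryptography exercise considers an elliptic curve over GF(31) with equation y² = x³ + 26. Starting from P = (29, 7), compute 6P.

(29, 7)

Double-and-add on 6 = (110)₂. Start with P = (29, 7) for the leading 1-bit.
double: tangent at (29, 7): λ = (3·29² + 0)/(2·7) ≡ 12/14. 14⁻¹ ≡ 20 (mod 31), so λ ≡ 12·20 ≡ 23.
  x = λ² - 29 - 29 = 529 - 58 ≡ 6; y = λ·(29 - 6) - 7 ≡ 26. → (6, 26)
add P: (6, 26) + (29, 7). λ = (7 - 26)/(29 - 6) ≡ 12/23 mod 31. 23⁻¹ ≡ 27 (mod 31), so λ ≡ 14.
  x = λ² - 6 - 29 = 196 - 35 ≡ 6; y = λ·(6 - 6) - 26 ≡ 5. → (6, 5)
double: tangent at (6, 5): λ = (3·6² + 0)/(2·5) ≡ 15/10. 10⁻¹ ≡ 28 (mod 31) since 10·28 = 280 ≡ 1, so λ ≡ 15·28 ≡ 17.
  x = λ² - 6 - 6 = 289 - 12 ≡ 29; y = λ·(6 - 29) - 5 ≡ 7. → (29, 7)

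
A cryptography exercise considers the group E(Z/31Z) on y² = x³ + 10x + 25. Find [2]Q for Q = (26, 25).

(7, 29)

tangent at (26, 25): λ = (3·26² + 10)/(2·25) ≡ 23/19. 19⁻¹ ≡ 18 (mod 31), so λ ≡ 23·18 ≡ 11.
  x = λ² - 26 - 26 = 121 - 52 ≡ 7; y = λ·(26 - 7) - 25 ≡ 29. → (7, 29)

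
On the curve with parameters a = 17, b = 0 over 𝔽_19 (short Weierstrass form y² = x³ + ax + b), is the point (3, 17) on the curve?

no

y² = 17² ≡ 4; x³ + 17x + 0 = 78 ≡ 2 (mod 19). 4 ≠ 2.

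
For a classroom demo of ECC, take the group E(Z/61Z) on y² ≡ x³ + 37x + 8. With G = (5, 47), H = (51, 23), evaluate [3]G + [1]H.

(54, 4)

First 3G:
Repeated addition: build up to 3G.
2G: tangent at (5, 47): λ = (3·5² + 37)/(2·47) ≡ 51/33. 33⁻¹ ≡ 37 (mod 61), so λ ≡ 51·37 ≡ 57.
  x = λ² - 5 - 5 = 3249 - 10 ≡ 6; y = λ·(5 - 6) - 47 ≡ 18. → (6, 18)
3G: (6, 18) + (5, 47). λ = (47 - 18)/(5 - 6) ≡ 29/60 mod 61. 60⁻¹ ≡ 60 (mod 61) since 60·60 = 3600 ≡ 1, so λ ≡ 32.
  x = λ² - 6 - 5 = 1024 - 11 ≡ 37; y = λ·(6 - 37) - 18 ≡ 27. → (37, 27)
3G = (37, 27).
Finally 3G + H:
(37, 27) + (51, 23). λ = (23 - 27)/(51 - 37) ≡ 57/14 mod 61. 14⁻¹ ≡ 48 (mod 61), so λ ≡ 52.
  x = λ² - 37 - 51 = 2704 - 88 ≡ 54; y = λ·(37 - 54) - 27 ≡ 4. → (54, 4)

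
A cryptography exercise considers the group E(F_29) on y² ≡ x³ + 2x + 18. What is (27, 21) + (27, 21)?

(17, 21)

tangent at (27, 21): λ = (3·27² + 2)/(2·21) ≡ 14/13. 13⁻¹ ≡ 9 (mod 29), so λ ≡ 14·9 ≡ 10.
  x = λ² - 27 - 27 = 100 - 54 ≡ 17; y = λ·(27 - 17) - 21 ≡ 21. → (17, 21)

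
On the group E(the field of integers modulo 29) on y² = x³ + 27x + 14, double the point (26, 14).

tangent at (26, 14): λ = (3·26² + 27)/(2·14) ≡ 25/28. 28⁻¹ ≡ 28 (mod 29) since 28·28 = 784 ≡ 1, so λ ≡ 25·28 ≡ 4.
  x = λ² - 26 - 26 = 16 - 52 ≡ 22; y = λ·(26 - 22) - 14 ≡ 2. → (22, 2)

(22, 2)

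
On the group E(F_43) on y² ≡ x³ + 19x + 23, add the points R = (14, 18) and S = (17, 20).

(14, 18) + (17, 20). λ = (20 - 18)/(17 - 14) ≡ 2/3 mod 43. 3⁻¹ ≡ 29 (mod 43), so λ ≡ 15.
  x = λ² - 14 - 17 = 225 - 31 ≡ 22; y = λ·(14 - 22) - 18 ≡ 34. → (22, 34)

(22, 34)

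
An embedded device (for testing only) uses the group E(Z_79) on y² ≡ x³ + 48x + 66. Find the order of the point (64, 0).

2P: (64, 0) + (64, 0): same x and y₁ ≡ -y₂, so the sum is 𝒪.
2P = 𝒪, so the order is 2.

2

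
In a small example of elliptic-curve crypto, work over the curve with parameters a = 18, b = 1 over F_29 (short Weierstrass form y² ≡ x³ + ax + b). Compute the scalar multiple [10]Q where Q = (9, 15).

(18, 3)

Repeated addition: build up to 10Q.
2Q: tangent at (9, 15): λ = (3·9² + 18)/(2·15) ≡ 0/1. 1⁻¹ ≡ 1 (mod 29) since 1·1 = 1 ≡ 1, so λ ≡ 0·1 ≡ 0.
  x = λ² - 9 - 9 = 0 - 18 ≡ 11; y = λ·(9 - 11) - 15 ≡ 14. → (11, 14)
3Q: (11, 14) + (9, 15). λ = (15 - 14)/(9 - 11) ≡ 1/27 mod 29. 27⁻¹ ≡ 14 (mod 29), so λ ≡ 14.
  x = λ² - 11 - 9 = 196 - 20 ≡ 2; y = λ·(11 - 2) - 14 ≡ 25. → (2, 25)
4Q: (2, 25) + (9, 15). λ = (15 - 25)/(9 - 2) ≡ 19/7 mod 29. 7⁻¹ ≡ 25 (mod 29) since 7·25 = 175 ≡ 1, so λ ≡ 11.
  x = λ² - 2 - 9 = 121 - 11 ≡ 23; y = λ·(2 - 23) - 25 ≡ 5. → (23, 5)
5Q: (23, 5) + (9, 15). λ = (15 - 5)/(9 - 23) ≡ 10/15 mod 29. 15⁻¹ ≡ 2 (mod 29) since 15·2 = 30 ≡ 1, so λ ≡ 20.
  x = λ² - 23 - 9 = 400 - 32 ≡ 20; y = λ·(23 - 20) - 5 ≡ 26. → (20, 26)
6Q: (20, 26) + (9, 15). λ = (15 - 26)/(9 - 20) ≡ 18/18 mod 29. 18⁻¹ ≡ 21 (mod 29), so λ ≡ 1.
  x = λ² - 20 - 9 = 1 - 29 ≡ 1; y = λ·(20 - 1) - 26 ≡ 22. → (1, 22)
7Q: (1, 22) + (9, 15). λ = (15 - 22)/(9 - 1) ≡ 22/8 mod 29. 8⁻¹ ≡ 11 (mod 29), so λ ≡ 10.
  x = λ² - 1 - 9 = 100 - 10 ≡ 3; y = λ·(1 - 3) - 22 ≡ 16. → (3, 16)
8Q: (3, 16) + (9, 15). λ = (15 - 16)/(9 - 3) ≡ 28/6 mod 29. 6⁻¹ ≡ 5 (mod 29), so λ ≡ 24.
  x = λ² - 3 - 9 = 576 - 12 ≡ 13; y = λ·(3 - 13) - 16 ≡ 5. → (13, 5)
9Q: (13, 5) + (9, 15). λ = (15 - 5)/(9 - 13) ≡ 10/25 mod 29. 25⁻¹ ≡ 7 (mod 29) since 25·7 = 175 ≡ 1, so λ ≡ 12.
  x = λ² - 13 - 9 = 144 - 22 ≡ 6; y = λ·(13 - 6) - 5 ≡ 21. → (6, 21)
10Q: (6, 21) + (9, 15). λ = (15 - 21)/(9 - 6) ≡ 23/3 mod 29. 3⁻¹ ≡ 10 (mod 29), so λ ≡ 27.
  x = λ² - 6 - 9 = 729 - 15 ≡ 18; y = λ·(6 - 18) - 21 ≡ 3. → (18, 3)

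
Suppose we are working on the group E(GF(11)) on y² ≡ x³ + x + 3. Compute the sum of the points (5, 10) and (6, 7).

(5, 10) + (6, 7). λ = (7 - 10)/(6 - 5) ≡ 8/1 mod 11. 1⁻¹ ≡ 1 (mod 11) since 1·1 = 1 ≡ 1, so λ ≡ 8.
  x = λ² - 5 - 6 = 64 - 11 ≡ 9; y = λ·(5 - 9) - 10 ≡ 2. → (9, 2)

(9, 2)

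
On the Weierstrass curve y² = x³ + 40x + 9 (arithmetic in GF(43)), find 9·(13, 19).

(0, 3)

Write G = (13, 19).
Repeated addition: build up to 9G.
2G: tangent at (13, 19): λ = (3·13² + 40)/(2·19) ≡ 31/38. 38⁻¹ ≡ 17 (mod 43) since 38·17 = 646 ≡ 1, so λ ≡ 31·17 ≡ 11.
  x = λ² - 13 - 13 = 121 - 26 ≡ 9; y = λ·(13 - 9) - 19 ≡ 25. → (9, 25)
3G: (9, 25) + (13, 19). λ = (19 - 25)/(13 - 9) ≡ 37/4 mod 43. 4⁻¹ ≡ 11 (mod 43) since 4·11 = 44 ≡ 1, so λ ≡ 20.
  x = λ² - 9 - 13 = 400 - 22 ≡ 34; y = λ·(9 - 34) - 25 ≡ 34. → (34, 34)
4G: (34, 34) + (13, 19). λ = (19 - 34)/(13 - 34) ≡ 28/22 mod 43. 22⁻¹ ≡ 2 (mod 43), so λ ≡ 13.
  x = λ² - 34 - 13 = 169 - 47 ≡ 36; y = λ·(34 - 36) - 34 ≡ 26. → (36, 26)
5G: (36, 26) + (13, 19). λ = (19 - 26)/(13 - 36) ≡ 36/20 mod 43. 20⁻¹ ≡ 28 (mod 43), so λ ≡ 19.
  x = λ² - 36 - 13 = 361 - 49 ≡ 11; y = λ·(36 - 11) - 26 ≡ 19. → (11, 19)
6G: (11, 19) + (13, 19). λ = (19 - 19)/(13 - 11) ≡ 0/2 mod 43. 2⁻¹ ≡ 22 (mod 43) since 2·22 = 44 ≡ 1, so λ ≡ 0.
  x = λ² - 11 - 13 = 0 - 24 ≡ 19; y = λ·(11 - 19) - 19 ≡ 24. → (19, 24)
7G: (19, 24) + (13, 19). λ = (19 - 24)/(13 - 19) ≡ 38/37 mod 43. 37⁻¹ ≡ 7 (mod 43), so λ ≡ 8.
  x = λ² - 19 - 13 = 64 - 32 ≡ 32; y = λ·(19 - 32) - 24 ≡ 1. → (32, 1)
8G: (32, 1) + (13, 19). λ = (19 - 1)/(13 - 32) ≡ 18/24 mod 43. 24⁻¹ ≡ 9 (mod 43), so λ ≡ 33.
  x = λ² - 32 - 13 = 1089 - 45 ≡ 12; y = λ·(32 - 12) - 1 ≡ 14. → (12, 14)
9G: (12, 14) + (13, 19). λ = (19 - 14)/(13 - 12) ≡ 5/1 mod 43. 1⁻¹ ≡ 1 (mod 43), so λ ≡ 5.
  x = λ² - 12 - 13 = 25 - 25 ≡ 0; y = λ·(12 - 0) - 14 ≡ 3. → (0, 3)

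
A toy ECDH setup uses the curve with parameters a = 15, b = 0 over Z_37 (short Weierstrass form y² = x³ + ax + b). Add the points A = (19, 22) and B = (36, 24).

(29, 16)

(19, 22) + (36, 24). λ = (24 - 22)/(36 - 19) ≡ 2/17 mod 37. 17⁻¹ ≡ 24 (mod 37), so λ ≡ 11.
  x = λ² - 19 - 36 = 121 - 55 ≡ 29; y = λ·(19 - 29) - 22 ≡ 16. → (29, 16)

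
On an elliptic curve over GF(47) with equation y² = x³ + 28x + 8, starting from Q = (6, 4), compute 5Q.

(3, 5)

Repeated addition: build up to 5Q.
2Q: tangent at (6, 4): λ = (3·6² + 28)/(2·4) ≡ 42/8. 8⁻¹ ≡ 6 (mod 47) since 8·6 = 48 ≡ 1, so λ ≡ 42·6 ≡ 17.
  x = λ² - 6 - 6 = 289 - 12 ≡ 42; y = λ·(6 - 42) - 4 ≡ 42. → (42, 42)
3Q: (42, 42) + (6, 4). λ = (4 - 42)/(6 - 42) ≡ 9/11 mod 47. 11⁻¹ ≡ 30 (mod 47) since 11·30 = 330 ≡ 1, so λ ≡ 35.
  x = λ² - 42 - 6 = 1225 - 48 ≡ 2; y = λ·(42 - 2) - 42 ≡ 42. → (2, 42)
4Q: (2, 42) + (6, 4). λ = (4 - 42)/(6 - 2) ≡ 9/4 mod 47. 4⁻¹ ≡ 12 (mod 47) since 4·12 = 48 ≡ 1, so λ ≡ 14.
  x = λ² - 2 - 6 = 196 - 8 ≡ 0; y = λ·(2 - 0) - 42 ≡ 33. → (0, 33)
5Q: (0, 33) + (6, 4). λ = (4 - 33)/(6 - 0) ≡ 18/6 mod 47. 6⁻¹ ≡ 8 (mod 47), so λ ≡ 3.
  x = λ² - 0 - 6 = 9 - 6 ≡ 3; y = λ·(0 - 3) - 33 ≡ 5. → (3, 5)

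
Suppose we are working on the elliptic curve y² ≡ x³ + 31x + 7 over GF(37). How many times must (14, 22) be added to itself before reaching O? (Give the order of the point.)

7

2P: tangent at (14, 22): λ = (3·14² + 31)/(2·22) ≡ 27/7. 7⁻¹ ≡ 16 (mod 37), so λ ≡ 27·16 ≡ 25.
  x = λ² - 14 - 14 = 625 - 28 ≡ 5; y = λ·(14 - 5) - 22 ≡ 18. → (5, 18)
3P: (5, 18) + (14, 22). λ = (22 - 18)/(14 - 5) ≡ 4/9 mod 37. 9⁻¹ ≡ 33 (mod 37), so λ ≡ 21.
  x = λ² - 5 - 14 = 441 - 19 ≡ 15; y = λ·(5 - 15) - 18 ≡ 31. → (15, 31)
4P: (15, 31) + (14, 22). λ = (22 - 31)/(14 - 15) ≡ 28/36 mod 37. 36⁻¹ ≡ 36 (mod 37), so λ ≡ 9.
  x = λ² - 15 - 14 = 81 - 29 ≡ 15; y = λ·(15 - 15) - 31 ≡ 6. → (15, 6)
5P: (15, 6) + (14, 22). λ = (22 - 6)/(14 - 15) ≡ 16/36 mod 37. 36⁻¹ ≡ 36 (mod 37) since 36·36 = 1296 ≡ 1, so λ ≡ 21.
  x = λ² - 15 - 14 = 441 - 29 ≡ 5; y = λ·(15 - 5) - 6 ≡ 19. → (5, 19)
6P: (5, 19) + (14, 22). λ = (22 - 19)/(14 - 5) ≡ 3/9 mod 37. 9⁻¹ ≡ 33 (mod 37) since 9·33 = 297 ≡ 1, so λ ≡ 25.
  x = λ² - 5 - 14 = 625 - 19 ≡ 14; y = λ·(5 - 14) - 19 ≡ 15. → (14, 15)
7P: (14, 15) + (14, 22): same x and y₁ ≡ -y₂, so the sum is O.
7P = O, so the order is 7.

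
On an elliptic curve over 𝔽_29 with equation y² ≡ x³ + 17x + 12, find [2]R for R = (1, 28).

(11, 14)

tangent at (1, 28): λ = (3·1² + 17)/(2·28) ≡ 20/27. 27⁻¹ ≡ 14 (mod 29), so λ ≡ 20·14 ≡ 19.
  x = λ² - 1 - 1 = 361 - 2 ≡ 11; y = λ·(1 - 11) - 28 ≡ 14. → (11, 14)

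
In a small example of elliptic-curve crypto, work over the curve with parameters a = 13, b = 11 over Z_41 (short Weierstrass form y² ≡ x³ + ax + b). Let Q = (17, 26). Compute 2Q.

(11, 3)

tangent at (17, 26): λ = (3·17² + 13)/(2·26) ≡ 19/11. 11⁻¹ ≡ 15 (mod 41) since 11·15 = 165 ≡ 1, so λ ≡ 19·15 ≡ 39.
  x = λ² - 17 - 17 = 1521 - 34 ≡ 11; y = λ·(17 - 11) - 26 ≡ 3. → (11, 3)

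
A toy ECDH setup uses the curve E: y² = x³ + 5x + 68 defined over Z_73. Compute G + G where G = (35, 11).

(67, 25)

tangent at (35, 11): λ = (3·35² + 5)/(2·11) ≡ 30/22. 22⁻¹ ≡ 10 (mod 73), so λ ≡ 30·10 ≡ 8.
  x = λ² - 35 - 35 = 64 - 70 ≡ 67; y = λ·(35 - 67) - 11 ≡ 25. → (67, 25)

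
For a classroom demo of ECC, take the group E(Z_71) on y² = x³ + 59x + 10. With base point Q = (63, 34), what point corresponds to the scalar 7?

(5, 69)

Repeated addition: build up to 7Q.
2Q: tangent at (63, 34): λ = (3·63² + 59)/(2·34) ≡ 38/68. 68⁻¹ ≡ 47 (mod 71) since 68·47 = 3196 ≡ 1, so λ ≡ 38·47 ≡ 11.
  x = λ² - 63 - 63 = 121 - 126 ≡ 66; y = λ·(63 - 66) - 34 ≡ 4. → (66, 4)
3Q: (66, 4) + (63, 34). λ = (34 - 4)/(63 - 66) ≡ 30/68 mod 71. 68⁻¹ ≡ 47 (mod 71), so λ ≡ 61.
  x = λ² - 66 - 63 = 3721 - 129 ≡ 42; y = λ·(66 - 42) - 4 ≡ 40. → (42, 40)
4Q: (42, 40) + (63, 34). λ = (34 - 40)/(63 - 42) ≡ 65/21 mod 71. 21⁻¹ ≡ 44 (mod 71) since 21·44 = 924 ≡ 1, so λ ≡ 20.
  x = λ² - 42 - 63 = 400 - 105 ≡ 11; y = λ·(42 - 11) - 40 ≡ 12. → (11, 12)
5Q: (11, 12) + (63, 34). λ = (34 - 12)/(63 - 11) ≡ 22/52 mod 71. 52⁻¹ ≡ 56 (mod 71), so λ ≡ 25.
  x = λ² - 11 - 63 = 625 - 74 ≡ 54; y = λ·(11 - 54) - 12 ≡ 49. → (54, 49)
6Q: (54, 49) + (63, 34). λ = (34 - 49)/(63 - 54) ≡ 56/9 mod 71. 9⁻¹ ≡ 8 (mod 71), so λ ≡ 22.
  x = λ² - 54 - 63 = 484 - 117 ≡ 12; y = λ·(54 - 12) - 49 ≡ 23. → (12, 23)
7Q: (12, 23) + (63, 34). λ = (34 - 23)/(63 - 12) ≡ 11/51 mod 71. 51⁻¹ ≡ 39 (mod 71), so λ ≡ 3.
  x = λ² - 12 - 63 = 9 - 75 ≡ 5; y = λ·(12 - 5) - 23 ≡ 69. → (5, 69)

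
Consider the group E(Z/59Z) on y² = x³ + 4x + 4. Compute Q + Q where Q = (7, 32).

tangent at (7, 32): λ = (3·7² + 4)/(2·32) ≡ 33/5. 5⁻¹ ≡ 12 (mod 59), so λ ≡ 33·12 ≡ 42.
  x = λ² - 7 - 7 = 1764 - 14 ≡ 39; y = λ·(7 - 39) - 32 ≡ 40. → (39, 40)

(39, 40)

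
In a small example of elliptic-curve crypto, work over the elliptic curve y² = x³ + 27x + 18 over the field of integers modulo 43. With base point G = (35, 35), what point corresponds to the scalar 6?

Double-and-add on 6 = (110)₂. Start with G = (35, 35) for the leading 1-bit.
double: tangent at (35, 35): λ = (3·35² + 27)/(2·35) ≡ 4/27. 27⁻¹ ≡ 8 (mod 43), so λ ≡ 4·8 ≡ 32.
  x = λ² - 35 - 35 = 1024 - 70 ≡ 8; y = λ·(35 - 8) - 35 ≡ 12. → (8, 12)
add G: (8, 12) + (35, 35). λ = (35 - 12)/(35 - 8) ≡ 23/27 mod 43. 27⁻¹ ≡ 8 (mod 43), so λ ≡ 12.
  x = λ² - 8 - 35 = 144 - 43 ≡ 15; y = λ·(8 - 15) - 12 ≡ 33. → (15, 33)
double: tangent at (15, 33): λ = (3·15² + 27)/(2·33) ≡ 14/23. 23⁻¹ ≡ 15 (mod 43) since 23·15 = 345 ≡ 1, so λ ≡ 14·15 ≡ 38.
  x = λ² - 15 - 15 = 1444 - 30 ≡ 38; y = λ·(15 - 38) - 33 ≡ 39. → (38, 39)

(38, 39)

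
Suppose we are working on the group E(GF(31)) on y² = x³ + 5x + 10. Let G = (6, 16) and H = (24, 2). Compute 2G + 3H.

First 2G:
Repeated addition: build up to 2G.
2G: tangent at (6, 16): λ = (3·6² + 5)/(2·16) ≡ 20/1. 1⁻¹ ≡ 1 (mod 31), so λ ≡ 20·1 ≡ 20.
  x = λ² - 6 - 6 = 400 - 12 ≡ 16; y = λ·(6 - 16) - 16 ≡ 1. → (16, 1)
2G = (16, 1).
Next 3H:
Repeated addition: build up to 3H.
2H: tangent at (24, 2): λ = (3·24² + 5)/(2·2) ≡ 28/4. 4⁻¹ ≡ 8 (mod 31) since 4·8 = 32 ≡ 1, so λ ≡ 28·8 ≡ 7.
  x = λ² - 24 - 24 = 49 - 48 ≡ 1; y = λ·(24 - 1) - 2 ≡ 4. → (1, 4)
3H: (1, 4) + (24, 2). λ = (2 - 4)/(24 - 1) ≡ 29/23 mod 31. 23⁻¹ ≡ 27 (mod 31) since 23·27 = 621 ≡ 1, so λ ≡ 8.
  x = λ² - 1 - 24 = 64 - 25 ≡ 8; y = λ·(1 - 8) - 4 ≡ 2. → (8, 2)
3H = (8, 2).
Finally 2G + 3H:
(16, 1) + (8, 2). λ = (2 - 1)/(8 - 16) ≡ 1/23 mod 31. 23⁻¹ ≡ 27 (mod 31), so λ ≡ 27.
  x = λ² - 16 - 8 = 729 - 24 ≡ 23; y = λ·(16 - 23) - 1 ≡ 27. → (23, 27)

(23, 27)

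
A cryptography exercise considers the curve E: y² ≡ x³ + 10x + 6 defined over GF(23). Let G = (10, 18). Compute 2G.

tangent at (10, 18): λ = (3·10² + 10)/(2·18) ≡ 11/13. 13⁻¹ ≡ 16 (mod 23), so λ ≡ 11·16 ≡ 15.
  x = λ² - 10 - 10 = 225 - 20 ≡ 21; y = λ·(10 - 21) - 18 ≡ 1. → (21, 1)

(21, 1)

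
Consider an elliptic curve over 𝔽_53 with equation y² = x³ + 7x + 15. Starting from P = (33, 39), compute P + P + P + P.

(46, 43)

Repeated addition: build up to 4P.
2P: tangent at (33, 39): λ = (3·33² + 7)/(2·39) ≡ 41/25. 25⁻¹ ≡ 17 (mod 53), so λ ≡ 41·17 ≡ 8.
  x = λ² - 33 - 33 = 64 - 66 ≡ 51; y = λ·(33 - 51) - 39 ≡ 29. → (51, 29)
3P: (51, 29) + (33, 39). λ = (39 - 29)/(33 - 51) ≡ 10/35 mod 53. 35⁻¹ ≡ 50 (mod 53), so λ ≡ 23.
  x = λ² - 51 - 33 = 529 - 84 ≡ 21; y = λ·(51 - 21) - 29 ≡ 25. → (21, 25)
4P: (21, 25) + (33, 39). λ = (39 - 25)/(33 - 21) ≡ 14/12 mod 53. 12⁻¹ ≡ 31 (mod 53), so λ ≡ 10.
  x = λ² - 21 - 33 = 100 - 54 ≡ 46; y = λ·(21 - 46) - 25 ≡ 43. → (46, 43)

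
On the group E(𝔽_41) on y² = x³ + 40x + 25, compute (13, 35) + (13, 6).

O

The two points share x = 13 and their y-coordinates satisfy 35 + 6 ≡ 0 (mod 41), so they are inverses. Their sum is ∞.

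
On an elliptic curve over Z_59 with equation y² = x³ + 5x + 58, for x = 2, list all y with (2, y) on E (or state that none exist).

28, 31

x³ + 5x + 58 = 76 ≡ 17 (mod 59).
Square roots of 17 mod 59: 28 and 31 (since 28² = 784 ≡ 17).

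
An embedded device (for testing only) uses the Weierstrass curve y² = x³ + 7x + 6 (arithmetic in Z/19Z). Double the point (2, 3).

tangent at (2, 3): λ = (3·2² + 7)/(2·3) ≡ 0/6. 6⁻¹ ≡ 16 (mod 19), so λ ≡ 0·16 ≡ 0.
  x = λ² - 2 - 2 = 0 - 4 ≡ 15; y = λ·(2 - 15) - 3 ≡ 16. → (15, 16)

(15, 16)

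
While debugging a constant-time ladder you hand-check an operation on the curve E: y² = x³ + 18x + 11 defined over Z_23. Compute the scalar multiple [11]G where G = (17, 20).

Repeated addition: build up to 11G.
2G: tangent at (17, 20): λ = (3·17² + 18)/(2·20) ≡ 11/17. 17⁻¹ ≡ 19 (mod 23), so λ ≡ 11·19 ≡ 2.
  x = λ² - 17 - 17 = 4 - 34 ≡ 16; y = λ·(17 - 16) - 20 ≡ 5. → (16, 5)
3G: (16, 5) + (17, 20). λ = (20 - 5)/(17 - 16) ≡ 15/1 mod 23. 1⁻¹ ≡ 1 (mod 23), so λ ≡ 15.
  x = λ² - 16 - 17 = 225 - 33 ≡ 8; y = λ·(16 - 8) - 5 ≡ 0. → (8, 0)
4G: (8, 0) + (17, 20). λ = (20 - 0)/(17 - 8) ≡ 20/9 mod 23. 9⁻¹ ≡ 18 (mod 23), so λ ≡ 15.
  x = λ² - 8 - 17 = 225 - 25 ≡ 16; y = λ·(8 - 16) - 0 ≡ 18. → (16, 18)
5G: (16, 18) + (17, 20). λ = (20 - 18)/(17 - 16) ≡ 2/1 mod 23. 1⁻¹ ≡ 1 (mod 23), so λ ≡ 2.
  x = λ² - 16 - 17 = 4 - 33 ≡ 17; y = λ·(16 - 17) - 18 ≡ 3. → (17, 3)
6G: (17, 3) + (17, 20): same x and y₁ ≡ -y₂, so the sum is ∞.
7G: ∞ + (17, 20) = (17, 20) (identity).
8G: tangent at (17, 20): λ = (3·17² + 18)/(2·20) ≡ 11/17. 17⁻¹ ≡ 19 (mod 23), so λ ≡ 11·19 ≡ 2.
  x = λ² - 17 - 17 = 4 - 34 ≡ 16; y = λ·(17 - 16) - 20 ≡ 5. → (16, 5)
9G: (16, 5) + (17, 20). λ = (20 - 5)/(17 - 16) ≡ 15/1 mod 23. 1⁻¹ ≡ 1 (mod 23), so λ ≡ 15.
  x = λ² - 16 - 17 = 225 - 33 ≡ 8; y = λ·(16 - 8) - 5 ≡ 0. → (8, 0)
10G: (8, 0) + (17, 20). λ = (20 - 0)/(17 - 8) ≡ 20/9 mod 23. 9⁻¹ ≡ 18 (mod 23), so λ ≡ 15.
  x = λ² - 8 - 17 = 225 - 25 ≡ 16; y = λ·(8 - 16) - 0 ≡ 18. → (16, 18)
11G: (16, 18) + (17, 20). λ = (20 - 18)/(17 - 16) ≡ 2/1 mod 23. 1⁻¹ ≡ 1 (mod 23), so λ ≡ 2.
  x = λ² - 16 - 17 = 4 - 33 ≡ 17; y = λ·(16 - 17) - 18 ≡ 3. → (17, 3)

(17, 3)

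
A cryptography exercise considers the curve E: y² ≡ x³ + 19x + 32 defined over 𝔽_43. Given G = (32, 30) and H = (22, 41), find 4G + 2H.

First 4G:
Repeated addition: build up to 4G.
2G: tangent at (32, 30): λ = (3·32² + 19)/(2·30) ≡ 38/17. 17⁻¹ ≡ 38 (mod 43) since 17·38 = 646 ≡ 1, so λ ≡ 38·38 ≡ 25.
  x = λ² - 32 - 32 = 625 - 64 ≡ 2; y = λ·(32 - 2) - 30 ≡ 32. → (2, 32)
3G: (2, 32) + (32, 30). λ = (30 - 32)/(32 - 2) ≡ 41/30 mod 43. 30⁻¹ ≡ 33 (mod 43), so λ ≡ 20.
  x = λ² - 2 - 32 = 400 - 34 ≡ 22; y = λ·(2 - 22) - 32 ≡ 41. → (22, 41)
4G: (22, 41) + (32, 30). λ = (30 - 41)/(32 - 22) ≡ 32/10 mod 43. 10⁻¹ ≡ 13 (mod 43), so λ ≡ 29.
  x = λ² - 22 - 32 = 841 - 54 ≡ 13; y = λ·(22 - 13) - 41 ≡ 5. → (13, 5)
4G = (13, 5).
Next 2H:
Repeated addition: build up to 2H.
2H: tangent at (22, 41): λ = (3·22² + 19)/(2·41) ≡ 9/39. 39⁻¹ ≡ 32 (mod 43), so λ ≡ 9·32 ≡ 30.
  x = λ² - 22 - 22 = 900 - 44 ≡ 39; y = λ·(22 - 39) - 41 ≡ 8. → (39, 8)
2H = (39, 8).
Finally 4G + 2H:
(13, 5) + (39, 8). λ = (8 - 5)/(39 - 13) ≡ 3/26 mod 43. 26⁻¹ ≡ 5 (mod 43) since 26·5 = 130 ≡ 1, so λ ≡ 15.
  x = λ² - 13 - 39 = 225 - 52 ≡ 1; y = λ·(13 - 1) - 5 ≡ 3. → (1, 3)

(1, 3)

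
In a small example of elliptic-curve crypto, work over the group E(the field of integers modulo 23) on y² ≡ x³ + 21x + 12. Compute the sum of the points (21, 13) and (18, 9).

(21, 13) + (18, 9). λ = (9 - 13)/(18 - 21) ≡ 19/20 mod 23. 20⁻¹ ≡ 15 (mod 23) since 20·15 = 300 ≡ 1, so λ ≡ 9.
  x = λ² - 21 - 18 = 81 - 39 ≡ 19; y = λ·(21 - 19) - 13 ≡ 5. → (19, 5)

(19, 5)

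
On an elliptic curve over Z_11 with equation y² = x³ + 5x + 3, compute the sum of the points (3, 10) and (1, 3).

(0, 6)

(3, 10) + (1, 3). λ = (3 - 10)/(1 - 3) ≡ 4/9 mod 11. 9⁻¹ ≡ 5 (mod 11), so λ ≡ 9.
  x = λ² - 3 - 1 = 81 - 4 ≡ 0; y = λ·(3 - 0) - 10 ≡ 6. → (0, 6)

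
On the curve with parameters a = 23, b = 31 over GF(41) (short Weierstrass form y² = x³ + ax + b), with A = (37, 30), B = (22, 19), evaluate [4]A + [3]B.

First 4A:
Double-and-add on 4 = (100)₂. Start with A = (37, 30) for the leading 1-bit.
double: tangent at (37, 30): λ = (3·37² + 23)/(2·30) ≡ 30/19. 19⁻¹ ≡ 13 (mod 41), so λ ≡ 30·13 ≡ 21.
  x = λ² - 37 - 37 = 441 - 74 ≡ 39; y = λ·(37 - 39) - 30 ≡ 10. → (39, 10)
double: tangent at (39, 10): λ = (3·39² + 23)/(2·10) ≡ 35/20. 20⁻¹ ≡ 39 (mod 41), so λ ≡ 35·39 ≡ 12.
  x = λ² - 39 - 39 = 144 - 78 ≡ 25; y = λ·(39 - 25) - 10 ≡ 35. → (25, 35)
4A = (25, 35).
Next 3B:
Repeated addition: build up to 3B.
2B: tangent at (22, 19): λ = (3·22² + 23)/(2·19) ≡ 40/38. 38⁻¹ ≡ 27 (mod 41) since 38·27 = 1026 ≡ 1, so λ ≡ 40·27 ≡ 14.
  x = λ² - 22 - 22 = 196 - 44 ≡ 29; y = λ·(22 - 29) - 19 ≡ 6. → (29, 6)
3B: (29, 6) + (22, 19). λ = (19 - 6)/(22 - 29) ≡ 13/34 mod 41. 34⁻¹ ≡ 35 (mod 41) since 34·35 = 1190 ≡ 1, so λ ≡ 4.
  x = λ² - 29 - 22 = 16 - 51 ≡ 6; y = λ·(29 - 6) - 6 ≡ 4. → (6, 4)
3B = (6, 4).
Finally 4A + 3B:
(25, 35) + (6, 4). λ = (4 - 35)/(6 - 25) ≡ 10/22 mod 41. 22⁻¹ ≡ 28 (mod 41), so λ ≡ 34.
  x = λ² - 25 - 6 = 1156 - 31 ≡ 18; y = λ·(25 - 18) - 35 ≡ 39. → (18, 39)

(18, 39)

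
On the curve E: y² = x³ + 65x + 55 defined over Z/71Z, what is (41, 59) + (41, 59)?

tangent at (41, 59): λ = (3·41² + 65)/(2·59) ≡ 67/47. 47⁻¹ ≡ 68 (mod 71) since 47·68 = 3196 ≡ 1, so λ ≡ 67·68 ≡ 12.
  x = λ² - 41 - 41 = 144 - 82 ≡ 62; y = λ·(41 - 62) - 59 ≡ 44. → (62, 44)

(62, 44)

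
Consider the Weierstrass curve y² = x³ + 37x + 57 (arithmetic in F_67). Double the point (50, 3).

(14, 61)

tangent at (50, 3): λ = (3·50² + 37)/(2·3) ≡ 33/6. 6⁻¹ ≡ 56 (mod 67) since 6·56 = 336 ≡ 1, so λ ≡ 33·56 ≡ 39.
  x = λ² - 50 - 50 = 1521 - 100 ≡ 14; y = λ·(50 - 14) - 3 ≡ 61. → (14, 61)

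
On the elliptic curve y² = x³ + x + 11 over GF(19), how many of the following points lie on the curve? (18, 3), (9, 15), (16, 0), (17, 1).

3

(18, 3): 3² ≡ 9, rhs ≡ 9 → on.
(9, 15): 15² ≡ 16, rhs ≡ 8 → off.
(16, 0): 0² ≡ 0, rhs ≡ 0 → on.
(17, 1): 1² ≡ 1, rhs ≡ 1 → on.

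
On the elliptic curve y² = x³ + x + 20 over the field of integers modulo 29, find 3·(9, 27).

Write Q = (9, 27).
Repeated addition: build up to 3Q.
2Q: tangent at (9, 27): λ = (3·9² + 1)/(2·27) ≡ 12/25. 25⁻¹ ≡ 7 (mod 29) since 25·7 = 175 ≡ 1, so λ ≡ 12·7 ≡ 26.
  x = λ² - 9 - 9 = 676 - 18 ≡ 20; y = λ·(9 - 20) - 27 ≡ 6. → (20, 6)
3Q: (20, 6) + (9, 27). λ = (27 - 6)/(9 - 20) ≡ 21/18 mod 29. 18⁻¹ ≡ 21 (mod 29), so λ ≡ 6.
  x = λ² - 20 - 9 = 36 - 29 ≡ 7; y = λ·(20 - 7) - 6 ≡ 14. → (7, 14)

(7, 14)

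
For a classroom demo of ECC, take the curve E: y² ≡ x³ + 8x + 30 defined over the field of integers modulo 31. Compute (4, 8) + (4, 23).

O

The two points share x = 4 and their y-coordinates satisfy 8 + 23 ≡ 0 (mod 31), so they are inverses. Their sum is ∞.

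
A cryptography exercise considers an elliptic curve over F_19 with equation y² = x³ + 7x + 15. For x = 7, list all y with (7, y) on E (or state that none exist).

x³ + 7x + 15 = 407 ≡ 8 (mod 19).
8 is a non-residue mod 19; no y exists.

none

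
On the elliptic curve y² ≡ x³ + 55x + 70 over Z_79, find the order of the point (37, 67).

2P: tangent at (37, 67): λ = (3·37² + 55)/(2·67) ≡ 54/55. 55⁻¹ ≡ 23 (mod 79), so λ ≡ 54·23 ≡ 57.
  x = λ² - 37 - 37 = 3249 - 74 ≡ 15; y = λ·(37 - 15) - 67 ≡ 2. → (15, 2)
3P: (15, 2) + (37, 67). λ = (67 - 2)/(37 - 15) ≡ 65/22 mod 79. 22⁻¹ ≡ 18 (mod 79), so λ ≡ 64.
  x = λ² - 15 - 37 = 4096 - 52 ≡ 15; y = λ·(15 - 15) - 2 ≡ 77. → (15, 77)
4P: (15, 77) + (37, 67). λ = (67 - 77)/(37 - 15) ≡ 69/22 mod 79. 22⁻¹ ≡ 18 (mod 79), so λ ≡ 57.
  x = λ² - 15 - 37 = 3249 - 52 ≡ 37; y = λ·(15 - 37) - 77 ≡ 12. → (37, 12)
5P: (37, 12) + (37, 67): same x and y₁ ≡ -y₂, so the sum is the point at infinity.
5P = the point at infinity, so the order is 5.

5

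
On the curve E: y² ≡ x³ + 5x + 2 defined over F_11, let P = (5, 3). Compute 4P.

Repeated addition: build up to 4P.
2P: tangent at (5, 3): λ = (3·5² + 5)/(2·3) ≡ 3/6. 6⁻¹ ≡ 2 (mod 11) since 6·2 = 12 ≡ 1, so λ ≡ 3·2 ≡ 6.
  x = λ² - 5 - 5 = 36 - 10 ≡ 4; y = λ·(5 - 4) - 3 ≡ 3. → (4, 3)
3P: (4, 3) + (5, 3). λ = (3 - 3)/(5 - 4) ≡ 0/1 mod 11. 1⁻¹ ≡ 1 (mod 11) since 1·1 = 1 ≡ 1, so λ ≡ 0.
  x = λ² - 4 - 5 = 0 - 9 ≡ 2; y = λ·(4 - 2) - 3 ≡ 8. → (2, 8)
4P: (2, 8) + (5, 3). λ = (3 - 8)/(5 - 2) ≡ 6/3 mod 11. 3⁻¹ ≡ 4 (mod 11) since 3·4 = 12 ≡ 1, so λ ≡ 2.
  x = λ² - 2 - 5 = 4 - 7 ≡ 8; y = λ·(2 - 8) - 8 ≡ 2. → (8, 2)

(8, 2)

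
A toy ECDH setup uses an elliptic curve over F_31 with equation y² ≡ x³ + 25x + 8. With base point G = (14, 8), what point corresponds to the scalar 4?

(9, 30)

Repeated addition: build up to 4G.
2G: tangent at (14, 8): λ = (3·14² + 25)/(2·8) ≡ 24/16. 16⁻¹ ≡ 2 (mod 31), so λ ≡ 24·2 ≡ 17.
  x = λ² - 14 - 14 = 289 - 28 ≡ 13; y = λ·(14 - 13) - 8 ≡ 9. → (13, 9)
3G: (13, 9) + (14, 8). λ = (8 - 9)/(14 - 13) ≡ 30/1 mod 31. 1⁻¹ ≡ 1 (mod 31) since 1·1 = 1 ≡ 1, so λ ≡ 30.
  x = λ² - 13 - 14 = 900 - 27 ≡ 5; y = λ·(13 - 5) - 9 ≡ 14. → (5, 14)
4G: (5, 14) + (14, 8). λ = (8 - 14)/(14 - 5) ≡ 25/9 mod 31. 9⁻¹ ≡ 7 (mod 31), so λ ≡ 20.
  x = λ² - 5 - 14 = 400 - 19 ≡ 9; y = λ·(5 - 9) - 14 ≡ 30. → (9, 30)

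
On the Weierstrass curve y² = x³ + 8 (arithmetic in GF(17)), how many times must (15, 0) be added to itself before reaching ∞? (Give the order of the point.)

2

2P: (15, 0) + (15, 0): same x and y₁ ≡ -y₂, so the sum is ∞.
2P = ∞, so the order is 2.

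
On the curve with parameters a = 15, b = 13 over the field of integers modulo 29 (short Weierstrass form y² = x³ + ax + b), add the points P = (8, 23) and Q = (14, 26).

(8, 23) + (14, 26). λ = (26 - 23)/(14 - 8) ≡ 3/6 mod 29. 6⁻¹ ≡ 5 (mod 29) since 6·5 = 30 ≡ 1, so λ ≡ 15.
  x = λ² - 8 - 14 = 225 - 22 ≡ 0; y = λ·(8 - 0) - 23 ≡ 10. → (0, 10)

(0, 10)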